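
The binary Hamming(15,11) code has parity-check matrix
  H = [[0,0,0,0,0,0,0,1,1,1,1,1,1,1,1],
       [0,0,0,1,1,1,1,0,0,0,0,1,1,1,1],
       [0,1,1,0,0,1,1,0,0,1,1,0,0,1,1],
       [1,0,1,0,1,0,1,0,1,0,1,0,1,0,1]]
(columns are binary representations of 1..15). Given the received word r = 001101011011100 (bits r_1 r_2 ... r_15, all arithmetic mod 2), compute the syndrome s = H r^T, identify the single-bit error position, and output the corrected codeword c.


s = (1, 0, 1, 0)^T, error position = 10, corrected codeword c = 001101011111100

Compute s = H r^T mod 2 one row at a time:
  s_1 = 1 + 1 + 0 + 1 + 1 + 1 + 0 + 0 = 5 ≡ 1 (mod 2).
  s_2 = 1 + 0 + 1 + 0 + 1 + 1 + 0 + 0 = 4 ≡ 0 (mod 2).
  s_3 = 0 + 1 + 1 + 0 + 0 + 1 + 0 + 0 = 3 ≡ 1 (mod 2).
  s_4 = 0 + 1 + 0 + 0 + 1 + 1 + 1 + 0 = 4 ≡ 0 (mod 2).
s = (1, 0, 1, 0)^T — this equals column 10 of H (binary 1010), so error is at position 10.
Correct: flip bit 10 of r = 001101011011100 to get c = 001101011111100.


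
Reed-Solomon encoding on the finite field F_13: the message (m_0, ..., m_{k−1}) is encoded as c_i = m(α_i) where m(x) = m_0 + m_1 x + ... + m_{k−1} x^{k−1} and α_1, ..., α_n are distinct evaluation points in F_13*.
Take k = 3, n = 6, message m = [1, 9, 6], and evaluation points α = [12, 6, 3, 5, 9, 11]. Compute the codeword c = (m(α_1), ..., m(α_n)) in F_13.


c = [11, 11, 4, 1, 9, 7]

Message polynomial: m(x) = 1 + 9·x + 6·x^2 (mod 13).
For each evaluation point α_i, compute m(α_i) mod 13:
  α_1 = 12: Horner steps 6 → 3 → 11, so m(12) = 11.
  α_2 = 6: Horner steps 6 → 6 → 11, so m(6) = 11.
  α_3 = 3: Horner steps 6 → 1 → 4, so m(3) = 4.
  α_4 = 5: Horner steps 6 → 0 → 1, so m(5) = 1.
  α_5 = 9: Horner steps 6 → 11 → 9, so m(9) = 9.
  α_6 = 11: Horner steps 6 → 10 → 7, so m(11) = 7.
Codeword c = [11, 11, 4, 1, 9, 7] ∈ F_13^6.


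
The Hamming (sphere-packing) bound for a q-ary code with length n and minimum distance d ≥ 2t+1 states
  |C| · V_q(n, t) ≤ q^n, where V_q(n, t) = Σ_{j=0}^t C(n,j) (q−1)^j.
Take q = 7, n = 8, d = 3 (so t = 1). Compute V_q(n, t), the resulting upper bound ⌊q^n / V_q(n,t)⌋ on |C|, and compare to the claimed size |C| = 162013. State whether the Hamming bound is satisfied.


V_q(n, t) = 49, q^n = 5764801, Hamming bound = 117649, |C| = 162013 > bound (violated).

Step 1: Compute V_q(n, t) = Σ_{j=0}^1 C(n, j) (q−1)^j.
  j = 0: C(8,0)·(6)^0 = 1·1 = 1.
  j = 1: C(8,1)·(6)^1 = 8·6 = 48.
  V_q(n, t) = 1 + 48 = 49.
Step 2: q^n = 7^8 = 5764801.
Step 3: Hamming bound ⌊q^n / V_q(n,t)⌋ = ⌊5764801/49⌋ = 117649.
Step 4: Compare |C| = 162013 to 117649: violated.
The claimed |C| lies above the Hamming bound, so no 7-ary code of length 8 with d ≥ 3 can have 162013 codewords.


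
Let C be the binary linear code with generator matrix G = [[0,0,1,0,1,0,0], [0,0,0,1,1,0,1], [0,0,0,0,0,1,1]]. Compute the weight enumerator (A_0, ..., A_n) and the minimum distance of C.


Weight distribution: A_0 = 1, A_2 = 2, A_3 = 4, A_4 = 1. Minimum distance d = 2.

Enumerate all 2^3 = 8 messages m ∈ F_2^3.
For each, compute codeword c = mG in F_2^7, then tally its weight.
  m = 000 → c = 0000000, weight = 0.
  m = 100 → c = 0010100, weight = 2.
  m = 010 → c = 0001101, weight = 3.
  m = 110 → c = 0011001, weight = 3.
  m = 001 → c = 0000011, weight = 2.
  m = 101 → c = 0010111, weight = 4.
  m = 011 → c = 0001110, weight = 3.
  m = 111 → c = 0011010, weight = 3.
Tally weights:
  weight 0: 1 codewords.
  weight 2: 2 codewords.
  weight 3: 4 codewords.
  weight 4: 1 codewords.
Minimum distance d = smallest w > 0 with A_w > 0 = 2.
Sanity: Σ A_w = 8 = 2^3 = 8 ✓.


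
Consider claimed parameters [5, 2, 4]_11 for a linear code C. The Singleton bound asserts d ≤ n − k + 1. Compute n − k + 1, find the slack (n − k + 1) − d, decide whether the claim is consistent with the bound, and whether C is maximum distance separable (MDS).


Singleton RHS = n − k + 1 = 4, slack = 0, bound satisfied, MDS.

Singleton bound: d ≤ n − k + 1.
Here n = 5, k = 2, so n − k + 1 = 4.
Given d = 4, check d ≤ 4: YES.
Slack = (n − k + 1) − d = 0.
The code is MDS (slack = 0).
Description: the claimed parameters are [5, 2, 4]_11; such a code would be MDS (meets Singleton bound).


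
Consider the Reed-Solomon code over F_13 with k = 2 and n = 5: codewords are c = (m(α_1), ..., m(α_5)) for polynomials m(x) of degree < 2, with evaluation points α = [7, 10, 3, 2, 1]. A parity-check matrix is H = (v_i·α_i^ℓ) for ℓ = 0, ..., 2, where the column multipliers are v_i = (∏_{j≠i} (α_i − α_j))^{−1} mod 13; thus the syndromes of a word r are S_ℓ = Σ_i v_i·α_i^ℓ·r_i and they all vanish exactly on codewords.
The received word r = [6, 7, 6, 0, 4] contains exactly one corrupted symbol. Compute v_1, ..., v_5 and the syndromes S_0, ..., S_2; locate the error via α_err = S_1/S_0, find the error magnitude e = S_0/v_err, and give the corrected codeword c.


S = (9, 1, 3), error at position 3, error magnitude e = 10, c = [6, 7, 9, 0, 4].

Step 1: column multipliers v_i = (∏_{j≠i}(α_i − α_j))^{−1} mod 13.
  i = 1 (α = 7): (7−10)(7−3)(7−2)(7−1) = (−3)·4·5·6 = −360 ≡ 4, so v_1 = 4^{−1} = 10 (mod 13).
  i = 2 (α = 10): (10−7)(10−3)(10−2)(10−1) = 3·7·8·9 = 1512 ≡ 4, so v_2 = 4^{−1} = 10 (mod 13).
  i = 3 (α = 3): (3−7)(3−10)(3−2)(3−1) = (−4)·(−7)·1·2 = 56 ≡ 4, so v_3 = 4^{−1} = 10 (mod 13).
  i = 4 (α = 2): (2−7)(2−10)(2−3)(2−1) = (−5)·(−8)·(−1)·1 = −40 ≡ 12, so v_4 = 12^{−1} = 12 (mod 13).
  i = 5 (α = 1): (1−7)(1−10)(1−3)(1−2) = (−6)·(−9)·(−2)·(−1) = 108 ≡ 4, so v_5 = 4^{−1} = 10 (mod 13).
  v = [10, 10, 10, 12, 10].
Step 2: syndromes of r = [6, 7, 6, 0, 4] (all sums mod 13).
  S_0 = Σ v_i r_i = 10·6 + 10·7 + 10·6 + 12·0 + 10·4 = 230 ≡ 9.
  S_1 = Σ v_i α_i r_i = 10·7·6 + 10·10·7 + 10·3·6 + 12·2·0 + 10·1·4 = 1340 ≡ 1.
  α_i^2 mod 13 = [10, 9, 9, 4, 1].
  S_2 = Σ v_i α_i^2 r_i = 10·10·6 + 10·9·7 + 10·9·6 + 12·4·0 + 10·1·4 = 1810 ≡ 3.
  S = (9, 1, 3) ≠ 0, so r is not a codeword (an error is present).
Step 3: locate the error. For a single error e at position i, S_ℓ = v_i·e·α_i^ℓ, so α_err = S_1/S_0.
  S_0^{−1} = 9^{−1} = 3 (mod 13), so α_err = 1·3 = 3 ≡ 3 = α_3. Error position i = 3.
  Consistency check: S_2/S_1 = 3·1 = 3 ≡ 3 = α_err ✓ (single-error assumption holds).
Step 4: error magnitude e = S_0/v_3 = S_0·∏_{j≠3}(α_3 − α_j) = 9·4 = 36 ≡ 10 (mod 13).
Step 5: correct position 3: c_3 = r_3 − e = 6 − 10 ≡ 9 (mod 13). Hence c = [6, 7, 9, 0, 4].
  Check: interpolating c through the α_i gives m(x) = 8 + 9·x (degree < 2) with m(α_i) = c_i for every i, so c is indeed a codeword.


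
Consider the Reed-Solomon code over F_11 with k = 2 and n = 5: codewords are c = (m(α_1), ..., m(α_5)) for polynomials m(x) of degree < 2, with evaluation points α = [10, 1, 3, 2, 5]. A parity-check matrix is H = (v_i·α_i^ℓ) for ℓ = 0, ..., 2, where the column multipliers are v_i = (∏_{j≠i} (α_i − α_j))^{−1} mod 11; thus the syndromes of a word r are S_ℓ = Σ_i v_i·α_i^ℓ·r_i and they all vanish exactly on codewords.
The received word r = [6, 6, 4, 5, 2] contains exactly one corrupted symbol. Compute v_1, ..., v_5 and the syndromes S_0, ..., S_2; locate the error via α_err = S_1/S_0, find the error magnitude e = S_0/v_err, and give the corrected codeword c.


S = (9, 2, 9), error at position 1, error magnitude e = 9, c = [8, 6, 4, 5, 2].

Step 1: column multipliers v_i = (∏_{j≠i}(α_i − α_j))^{−1} mod 11.
  i = 1 (α = 10): (10−1)(10−3)(10−2)(10−5) = 9·7·8·5 = 2520 ≡ 1, so v_1 = 1^{−1} = 1 (mod 11).
  i = 2 (α = 1): (1−10)(1−3)(1−2)(1−5) = (−9)·(−2)·(−1)·(−4) = 72 ≡ 6, so v_2 = 6^{−1} = 2 (mod 11).
  i = 3 (α = 3): (3−10)(3−1)(3−2)(3−5) = (−7)·2·1·(−2) = 28 ≡ 6, so v_3 = 6^{−1} = 2 (mod 11).
  i = 4 (α = 2): (2−10)(2−1)(2−3)(2−5) = (−8)·1·(−1)·(−3) = −24 ≡ 9, so v_4 = 9^{−1} = 5 (mod 11).
  i = 5 (α = 5): (5−10)(5−1)(5−3)(5−2) = (−5)·4·2·3 = −120 ≡ 1, so v_5 = 1^{−1} = 1 (mod 11).
  v = [1, 2, 2, 5, 1].
Step 2: syndromes of r = [6, 6, 4, 5, 2] (all sums mod 11).
  S_0 = Σ v_i r_i = 1·6 + 2·6 + 2·4 + 5·5 + 1·2 = 53 ≡ 9.
  S_1 = Σ v_i α_i r_i = 1·10·6 + 2·1·6 + 2·3·4 + 5·2·5 + 1·5·2 = 156 ≡ 2.
  α_i^2 mod 11 = [1, 1, 9, 4, 3].
  S_2 = Σ v_i α_i^2 r_i = 1·1·6 + 2·1·6 + 2·9·4 + 5·4·5 + 1·3·2 = 196 ≡ 9.
  S = (9, 2, 9) ≠ 0, so r is not a codeword (an error is present).
Step 3: locate the error. For a single error e at position i, S_ℓ = v_i·e·α_i^ℓ, so α_err = S_1/S_0.
  S_0^{−1} = 9^{−1} = 5 (mod 11), so α_err = 2·5 = 10 ≡ 10 = α_1. Error position i = 1.
  Consistency check: S_2/S_1 = 9·6 = 54 ≡ 10 = α_err ✓ (single-error assumption holds).
Step 4: error magnitude e = S_0/v_1 = S_0·∏_{j≠1}(α_1 − α_j) = 9·1 = 9 ≡ 9 (mod 11).
Step 5: correct position 1: c_1 = r_1 − e = 6 − 9 ≡ 8 (mod 11). Hence c = [8, 6, 4, 5, 2].
  Check: interpolating c through the α_i gives m(x) = 7 + 10·x (degree < 2) with m(α_i) = c_i for every i, so c is indeed a codeword.


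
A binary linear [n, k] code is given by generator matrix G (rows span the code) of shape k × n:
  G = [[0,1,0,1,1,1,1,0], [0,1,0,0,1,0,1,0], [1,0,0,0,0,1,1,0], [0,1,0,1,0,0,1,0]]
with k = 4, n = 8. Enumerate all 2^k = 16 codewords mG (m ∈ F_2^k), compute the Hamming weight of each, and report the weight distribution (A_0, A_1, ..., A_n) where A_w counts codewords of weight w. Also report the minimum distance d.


Weight distribution: A_0 = 1, A_2 = 4, A_3 = 6, A_4 = 3, A_5 = 2. Minimum distance d = 2.

Enumerate all 2^4 = 16 messages m ∈ F_2^4.
For each, compute codeword c = mG in F_2^8, then tally its weight.
  m = 0000 → c = 00000000, weight = 0.
  m = 1000 → c = 01011110, weight = 5.
  m = 0100 → c = 01001010, weight = 3.
  m = 1100 → c = 00010100, weight = 2.
  m = 0010 → c = 10000110, weight = 3.
  m = 1010 → c = 11011000, weight = 4.
  m = 0110 → c = 11001100, weight = 4.
  m = 1110 → c = 10010010, weight = 3.
  m = 0001 → c = 01010010, weight = 3.
  m = 1001 → c = 00001100, weight = 2.
  m = 0101 → c = 00011000, weight = 2.
  m = 1101 → c = 01000110, weight = 3.
  m = 0011 → c = 11010100, weight = 4.
  m = 1011 → c = 10001010, weight = 3.
  m = 0111 → c = 10011110, weight = 5.
  m = 1111 → c = 11000000, weight = 2.
Tally weights:
  weight 0: 1 codewords.
  weight 2: 4 codewords.
  weight 3: 6 codewords.
  weight 4: 3 codewords.
  weight 5: 2 codewords.
Minimum distance d = smallest w > 0 with A_w > 0 = 2.
Sanity: Σ A_w = 16 = 2^4 = 16 ✓.


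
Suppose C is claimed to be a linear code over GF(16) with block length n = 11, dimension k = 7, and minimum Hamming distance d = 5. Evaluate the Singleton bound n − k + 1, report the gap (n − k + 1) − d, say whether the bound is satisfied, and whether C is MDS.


Singleton RHS = n − k + 1 = 5, slack = 0, bound satisfied, MDS.

Singleton bound: d ≤ n − k + 1.
Here n = 11, k = 7, so n − k + 1 = 5.
Given d = 5, check d ≤ 5: YES.
Slack = (n − k + 1) − d = 0.
The code is MDS (slack = 0).
Description: the claimed parameters are [11, 7, 5]_16; such a code would be MDS (meets Singleton bound).


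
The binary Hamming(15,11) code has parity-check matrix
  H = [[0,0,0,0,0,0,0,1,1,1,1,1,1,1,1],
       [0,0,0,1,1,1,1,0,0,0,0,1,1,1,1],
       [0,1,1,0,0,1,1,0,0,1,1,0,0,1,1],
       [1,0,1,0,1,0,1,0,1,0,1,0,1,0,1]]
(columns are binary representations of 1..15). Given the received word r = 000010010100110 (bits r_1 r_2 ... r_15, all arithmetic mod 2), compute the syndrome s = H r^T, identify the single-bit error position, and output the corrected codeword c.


s = (0, 1, 0, 0)^T, error position = 4, corrected codeword c = 000110010100110

Compute s = H r^T mod 2 one row at a time:
  s_1 = 1 + 0 + 1 + 0 + 0 + 1 + 1 + 0 = 4 ≡ 0 (mod 2).
  s_2 = 0 + 1 + 0 + 0 + 0 + 1 + 1 + 0 = 3 ≡ 1 (mod 2).
  s_3 = 0 + 0 + 0 + 0 + 1 + 0 + 1 + 0 = 2 ≡ 0 (mod 2).
  s_4 = 0 + 0 + 1 + 0 + 0 + 0 + 1 + 0 = 2 ≡ 0 (mod 2).
s = (0, 1, 0, 0)^T — this equals column 4 of H (binary 0100), so error is at position 4.
Correct: flip bit 4 of r = 000010010100110 to get c = 000110010100110.


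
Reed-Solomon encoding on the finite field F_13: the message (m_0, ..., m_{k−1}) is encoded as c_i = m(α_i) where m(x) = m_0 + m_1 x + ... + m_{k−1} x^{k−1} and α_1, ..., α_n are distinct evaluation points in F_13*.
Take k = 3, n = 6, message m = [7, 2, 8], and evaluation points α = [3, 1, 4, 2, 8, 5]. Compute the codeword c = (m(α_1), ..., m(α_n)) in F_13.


c = [7, 4, 0, 4, 2, 9]

Message polynomial: m(x) = 7 + 2·x + 8·x^2 (mod 13).
For each evaluation point α_i, compute m(α_i) mod 13:
  α_1 = 3: Horner steps 8 → 0 → 7, so m(3) = 7.
  α_2 = 1: Horner steps 8 → 10 → 4, so m(1) = 4.
  α_3 = 4: Horner steps 8 → 8 → 0, so m(4) = 0.
  α_4 = 2: Horner steps 8 → 5 → 4, so m(2) = 4.
  α_5 = 8: Horner steps 8 → 1 → 2, so m(8) = 2.
  α_6 = 5: Horner steps 8 → 3 → 9, so m(5) = 9.
Codeword c = [7, 4, 0, 4, 2, 9] ∈ F_13^6.


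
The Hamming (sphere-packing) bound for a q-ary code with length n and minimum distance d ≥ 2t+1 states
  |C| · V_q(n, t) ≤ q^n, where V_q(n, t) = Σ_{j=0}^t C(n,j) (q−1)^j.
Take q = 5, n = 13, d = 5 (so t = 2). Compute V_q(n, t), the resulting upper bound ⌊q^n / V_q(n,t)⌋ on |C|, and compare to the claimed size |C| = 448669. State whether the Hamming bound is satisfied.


V_q(n, t) = 1301, q^n = 1220703125, Hamming bound = 938280, |C| = 448669 ≤ bound (satisfied).

Step 1: Compute V_q(n, t) = Σ_{j=0}^2 C(n, j) (q−1)^j.
  j = 0: C(13,0)·(4)^0 = 1·1 = 1.
  j = 1: C(13,1)·(4)^1 = 13·4 = 52.
  j = 2: C(13,2)·(4)^2 = 78·16 = 1248.
  V_q(n, t) = 1 + 52 + 1248 = 1301.
Step 2: q^n = 5^13 = 1220703125.
Step 3: Hamming bound ⌊q^n / V_q(n,t)⌋ = ⌊1220703125/1301⌋ = 938280.
Step 4: Compare |C| = 448669 to 938280: satisfied.
The claimed |C| lies below the Hamming bound.


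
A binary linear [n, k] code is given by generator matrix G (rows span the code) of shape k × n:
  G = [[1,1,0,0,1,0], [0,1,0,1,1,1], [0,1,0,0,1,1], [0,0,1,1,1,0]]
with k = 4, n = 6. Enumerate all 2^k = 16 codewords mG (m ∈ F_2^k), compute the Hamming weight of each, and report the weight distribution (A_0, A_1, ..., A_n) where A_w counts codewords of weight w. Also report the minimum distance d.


Weight distribution: A_0 = 1, A_1 = 1, A_2 = 2, A_3 = 6, A_4 = 5, A_5 = 1. Minimum distance d = 1.

Enumerate all 2^4 = 16 messages m ∈ F_2^4.
For each, compute codeword c = mG in F_2^6, then tally its weight.
  m = 0000 → c = 000000, weight = 0.
  m = 1000 → c = 110010, weight = 3.
  m = 0100 → c = 010111, weight = 4.
  m = 1100 → c = 100101, weight = 3.
  m = 0010 → c = 010011, weight = 3.
  m = 1010 → c = 100001, weight = 2.
  m = 0110 → c = 000100, weight = 1.
  m = 1110 → c = 110110, weight = 4.
  m = 0001 → c = 001110, weight = 3.
  m = 1001 → c = 111100, weight = 4.
  m = 0101 → c = 011001, weight = 3.
  m = 1101 → c = 101011, weight = 4.
  m = 0011 → c = 011101, weight = 4.
  m = 1011 → c = 101111, weight = 5.
  m = 0111 → c = 001010, weight = 2.
  m = 1111 → c = 111000, weight = 3.
Tally weights:
  weight 0: 1 codewords.
  weight 1: 1 codewords.
  weight 2: 2 codewords.
  weight 3: 6 codewords.
  weight 4: 5 codewords.
  weight 5: 1 codewords.
Minimum distance d = smallest w > 0 with A_w > 0 = 1.
Sanity: Σ A_w = 16 = 2^4 = 16 ✓.


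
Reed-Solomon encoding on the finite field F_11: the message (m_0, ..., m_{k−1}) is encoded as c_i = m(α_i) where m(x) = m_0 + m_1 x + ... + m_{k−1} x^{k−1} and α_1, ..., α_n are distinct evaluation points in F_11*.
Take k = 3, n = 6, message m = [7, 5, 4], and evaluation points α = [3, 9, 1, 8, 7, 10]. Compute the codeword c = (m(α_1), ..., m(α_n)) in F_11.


c = [3, 2, 5, 6, 7, 6]

Message polynomial: m(x) = 7 + 5·x + 4·x^2 (mod 11).
For each evaluation point α_i, compute m(α_i) mod 11:
  α_1 = 3: Horner steps 4 → 6 → 3, so m(3) = 3.
  α_2 = 9: Horner steps 4 → 8 → 2, so m(9) = 2.
  α_3 = 1: Horner steps 4 → 9 → 5, so m(1) = 5.
  α_4 = 8: Horner steps 4 → 4 → 6, so m(8) = 6.
  α_5 = 7: Horner steps 4 → 0 → 7, so m(7) = 7.
  α_6 = 10: Horner steps 4 → 1 → 6, so m(10) = 6.
Codeword c = [3, 2, 5, 6, 7, 6] ∈ F_11^6.


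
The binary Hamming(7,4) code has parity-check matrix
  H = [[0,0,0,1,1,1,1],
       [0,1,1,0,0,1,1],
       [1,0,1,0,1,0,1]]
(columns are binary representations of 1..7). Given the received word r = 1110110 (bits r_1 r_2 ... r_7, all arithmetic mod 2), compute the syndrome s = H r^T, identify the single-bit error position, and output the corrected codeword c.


s = (0, 1, 1)^T, error position = 3, corrected codeword c = 1100110

Compute s = H r^T mod 2 one row at a time:
  s_1 = 0 + 1 + 1 + 0 = 2 ≡ 0 (mod 2).
  s_2 = 1 + 1 + 1 + 0 = 3 ≡ 1 (mod 2).
  s_3 = 1 + 1 + 1 + 0 = 3 ≡ 1 (mod 2).
s = (0, 1, 1)^T — this equals column 3 of H (binary 011), so error is at position 3.
Correct: flip bit 3 of r = 1110110 to get c = 1100110.


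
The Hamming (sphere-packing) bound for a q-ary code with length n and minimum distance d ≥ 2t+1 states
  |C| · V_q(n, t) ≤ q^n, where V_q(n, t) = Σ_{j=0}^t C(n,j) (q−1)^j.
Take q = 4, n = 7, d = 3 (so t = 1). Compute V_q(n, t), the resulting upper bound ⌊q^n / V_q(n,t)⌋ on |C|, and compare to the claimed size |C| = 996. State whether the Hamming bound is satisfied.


V_q(n, t) = 22, q^n = 16384, Hamming bound = 744, |C| = 996 > bound (violated).

Step 1: Compute V_q(n, t) = Σ_{j=0}^1 C(n, j) (q−1)^j.
  j = 0: C(7,0)·(3)^0 = 1·1 = 1.
  j = 1: C(7,1)·(3)^1 = 7·3 = 21.
  V_q(n, t) = 1 + 21 = 22.
Step 2: q^n = 4^7 = 16384.
Step 3: Hamming bound ⌊q^n / V_q(n,t)⌋ = ⌊16384/22⌋ = 744.
Step 4: Compare |C| = 996 to 744: violated.
The claimed |C| lies above the Hamming bound, so no 4-ary code of length 7 with d ≥ 3 can have 996 codewords.


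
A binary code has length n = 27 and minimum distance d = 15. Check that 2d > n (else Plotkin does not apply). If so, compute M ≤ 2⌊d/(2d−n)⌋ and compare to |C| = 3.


Plotkin bound M ≤ 10; given |C| = 3 ≤ bound (satisfied).

Check applicability: 2d = 30, n = 27.
2d − n = 3 > 0, so Plotkin applies.
Compute d/(2d−n) = 15/3 ≈ 5.0000.
⌊d/(2d−n)⌋ = 5.
Plotkin bound: M ≤ 2·5 = 10.
Given |C| = 3, check: satisfied.
This |C| is below the Plotkin bound.


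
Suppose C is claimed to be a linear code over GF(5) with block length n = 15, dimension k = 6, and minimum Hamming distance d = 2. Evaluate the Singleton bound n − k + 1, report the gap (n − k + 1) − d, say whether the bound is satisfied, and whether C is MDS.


Singleton RHS = n − k + 1 = 10, slack = 8, bound satisfied, not MDS.

Singleton bound: d ≤ n − k + 1.
Here n = 15, k = 6, so n − k + 1 = 10.
Given d = 2, check d ≤ 10: YES.
Slack = (n − k + 1) − d = 8.
The code is NOT MDS (slack = 8 > 0).
Description: the claimed parameters are [15, 6, 2]_5; such a code would be non-MDS.


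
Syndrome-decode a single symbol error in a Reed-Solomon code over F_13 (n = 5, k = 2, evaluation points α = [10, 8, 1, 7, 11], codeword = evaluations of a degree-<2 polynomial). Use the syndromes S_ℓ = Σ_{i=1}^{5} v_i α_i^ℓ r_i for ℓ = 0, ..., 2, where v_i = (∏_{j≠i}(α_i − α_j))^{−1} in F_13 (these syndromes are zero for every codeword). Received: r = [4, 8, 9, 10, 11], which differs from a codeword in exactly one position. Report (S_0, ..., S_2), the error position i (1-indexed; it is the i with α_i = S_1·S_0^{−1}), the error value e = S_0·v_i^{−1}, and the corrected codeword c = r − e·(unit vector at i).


S = (3, 7, 12), error at position 5, error magnitude e = 9, c = [4, 8, 9, 10, 2].

Step 1: column multipliers v_i = (∏_{j≠i}(α_i − α_j))^{−1} mod 13.
  i = 1 (α = 10): (10−8)(10−1)(10−7)(10−11) = 2·9·3·(−1) = −54 ≡ 11, so v_1 = 11^{−1} = 6 (mod 13).
  i = 2 (α = 8): (8−10)(8−1)(8−7)(8−11) = (−2)·7·1·(−3) = 42 ≡ 3, so v_2 = 3^{−1} = 9 (mod 13).
  i = 3 (α = 1): (1−10)(1−8)(1−7)(1−11) = (−9)·(−7)·(−6)·(−10) = 3780 ≡ 10, so v_3 = 10^{−1} = 4 (mod 13).
  i = 4 (α = 7): (7−10)(7−8)(7−1)(7−11) = (−3)·(−1)·6·(−4) = −72 ≡ 6, so v_4 = 6^{−1} = 11 (mod 13).
  i = 5 (α = 11): (11−10)(11−8)(11−1)(11−7) = 1·3·10·4 = 120 ≡ 3, so v_5 = 3^{−1} = 9 (mod 13).
  v = [6, 9, 4, 11, 9].
Step 2: syndromes of r = [4, 8, 9, 10, 11] (all sums mod 13).
  S_0 = Σ v_i r_i = 6·4 + 9·8 + 4·9 + 11·10 + 9·11 = 341 ≡ 3.
  S_1 = Σ v_i α_i r_i = 6·10·4 + 9·8·8 + 4·1·9 + 11·7·10 + 9·11·11 = 2711 ≡ 7.
  α_i^2 mod 13 = [9, 12, 1, 10, 4].
  S_2 = Σ v_i α_i^2 r_i = 6·9·4 + 9·12·8 + 4·1·9 + 11·10·10 + 9·4·11 = 2612 ≡ 12.
  S = (3, 7, 12) ≠ 0, so r is not a codeword (an error is present).
Step 3: locate the error. For a single error e at position i, S_ℓ = v_i·e·α_i^ℓ, so α_err = S_1/S_0.
  S_0^{−1} = 3^{−1} = 9 (mod 13), so α_err = 7·9 = 63 ≡ 11 = α_5. Error position i = 5.
  Consistency check: S_2/S_1 = 12·2 = 24 ≡ 11 = α_err ✓ (single-error assumption holds).
Step 4: error magnitude e = S_0/v_5 = S_0·∏_{j≠5}(α_5 − α_j) = 3·3 = 9 ≡ 9 (mod 13).
Step 5: correct position 5: c_5 = r_5 − e = 11 − 9 ≡ 2 (mod 13). Hence c = [4, 8, 9, 10, 2].
  Check: interpolating c through the α_i gives m(x) = 11 + 11·x (degree < 2) with m(α_i) = c_i for every i, so c is indeed a codeword.


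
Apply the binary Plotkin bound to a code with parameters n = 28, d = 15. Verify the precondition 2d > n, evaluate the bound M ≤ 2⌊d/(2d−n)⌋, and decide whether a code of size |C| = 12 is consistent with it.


Plotkin bound M ≤ 14; given |C| = 12 ≤ bound (satisfied).

Check applicability: 2d = 30, n = 28.
2d − n = 2 > 0, so Plotkin applies.
Compute d/(2d−n) = 15/2 ≈ 7.5000.
⌊d/(2d−n)⌋ = 7.
Plotkin bound: M ≤ 2·7 = 14.
Given |C| = 12, check: satisfied.
This |C| is below the Plotkin bound.


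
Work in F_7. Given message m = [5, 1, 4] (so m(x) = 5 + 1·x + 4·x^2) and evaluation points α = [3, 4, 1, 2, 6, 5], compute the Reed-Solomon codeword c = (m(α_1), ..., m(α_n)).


c = [2, 3, 3, 2, 1, 5]

Message polynomial: m(x) = 5 + 1·x + 4·x^2 (mod 7).
For each evaluation point α_i, compute m(α_i) mod 7:
  α_1 = 3: Horner steps 4 → 6 → 2, so m(3) = 2.
  α_2 = 4: Horner steps 4 → 3 → 3, so m(4) = 3.
  α_3 = 1: Horner steps 4 → 5 → 3, so m(1) = 3.
  α_4 = 2: Horner steps 4 → 2 → 2, so m(2) = 2.
  α_5 = 6: Horner steps 4 → 4 → 1, so m(6) = 1.
  α_6 = 5: Horner steps 4 → 0 → 5, so m(5) = 5.
Codeword c = [2, 3, 3, 2, 1, 5] ∈ F_7^6.


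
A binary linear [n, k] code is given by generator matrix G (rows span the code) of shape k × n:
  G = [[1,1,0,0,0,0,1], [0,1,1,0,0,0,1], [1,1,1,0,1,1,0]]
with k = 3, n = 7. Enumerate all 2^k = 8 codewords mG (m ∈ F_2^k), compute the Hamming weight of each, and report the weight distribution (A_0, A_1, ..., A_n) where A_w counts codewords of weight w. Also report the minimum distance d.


Weight distribution: A_0 = 1, A_2 = 1, A_3 = 3, A_4 = 2, A_5 = 1. Minimum distance d = 2.

Enumerate all 2^3 = 8 messages m ∈ F_2^3.
For each, compute codeword c = mG in F_2^7, then tally its weight.
  m = 000 → c = 0000000, weight = 0.
  m = 100 → c = 1100001, weight = 3.
  m = 010 → c = 0110001, weight = 3.
  m = 110 → c = 1010000, weight = 2.
  m = 001 → c = 1110110, weight = 5.
  m = 101 → c = 0010111, weight = 4.
  m = 011 → c = 1000111, weight = 4.
  m = 111 → c = 0100110, weight = 3.
Tally weights:
  weight 0: 1 codewords.
  weight 2: 1 codewords.
  weight 3: 3 codewords.
  weight 4: 2 codewords.
  weight 5: 1 codewords.
Minimum distance d = smallest w > 0 with A_w > 0 = 2.
Sanity: Σ A_w = 8 = 2^3 = 8 ✓.


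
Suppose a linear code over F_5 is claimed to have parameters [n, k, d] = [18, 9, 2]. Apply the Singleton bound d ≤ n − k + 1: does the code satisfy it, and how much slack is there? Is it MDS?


Singleton RHS = n − k + 1 = 10, slack = 8, bound satisfied, not MDS.

Singleton bound: d ≤ n − k + 1.
Here n = 18, k = 9, so n − k + 1 = 10.
Given d = 2, check d ≤ 10: YES.
Slack = (n − k + 1) − d = 8.
The code is NOT MDS (slack = 8 > 0).
Description: the claimed parameters are [18, 9, 2]_5; such a code would be non-MDS.


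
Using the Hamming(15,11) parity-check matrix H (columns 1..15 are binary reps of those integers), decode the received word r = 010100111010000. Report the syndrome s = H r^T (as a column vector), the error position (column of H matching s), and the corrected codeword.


s = (1, 0, 1, 1)^T, error position = 11, corrected codeword c = 010100111000000

Compute s = H r^T mod 2 one row at a time:
  s_1 = 1 + 1 + 0 + 1 + 0 + 0 + 0 + 0 = 3 ≡ 1 (mod 2).
  s_2 = 1 + 0 + 0 + 1 + 0 + 0 + 0 + 0 = 2 ≡ 0 (mod 2).
  s_3 = 1 + 0 + 0 + 1 + 0 + 1 + 0 + 0 = 3 ≡ 1 (mod 2).
  s_4 = 0 + 0 + 0 + 1 + 1 + 1 + 0 + 0 = 3 ≡ 1 (mod 2).
s = (1, 0, 1, 1)^T — this equals column 11 of H (binary 1011), so error is at position 11.
Correct: flip bit 11 of r = 010100111010000 to get c = 010100111000000.


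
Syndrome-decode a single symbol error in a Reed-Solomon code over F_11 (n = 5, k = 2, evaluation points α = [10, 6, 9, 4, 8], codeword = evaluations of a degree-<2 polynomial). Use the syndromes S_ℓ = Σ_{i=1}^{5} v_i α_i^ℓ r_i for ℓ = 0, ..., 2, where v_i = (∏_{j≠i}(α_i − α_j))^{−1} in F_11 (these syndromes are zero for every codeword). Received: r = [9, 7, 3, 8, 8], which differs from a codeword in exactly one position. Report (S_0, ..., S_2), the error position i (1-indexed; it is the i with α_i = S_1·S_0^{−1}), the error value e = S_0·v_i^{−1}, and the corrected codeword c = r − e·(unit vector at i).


S = (10, 7, 6), error at position 4, error magnitude e = 2, c = [9, 7, 3, 6, 8].

Step 1: column multipliers v_i = (∏_{j≠i}(α_i − α_j))^{−1} mod 11.
  i = 1 (α = 10): (10−6)(10−9)(10−4)(10−8) = 4·1·6·2 = 48 ≡ 4, so v_1 = 4^{−1} = 3 (mod 11).
  i = 2 (α = 6): (6−10)(6−9)(6−4)(6−8) = (−4)·(−3)·2·(−2) = −48 ≡ 7, so v_2 = 7^{−1} = 8 (mod 11).
  i = 3 (α = 9): (9−10)(9−6)(9−4)(9−8) = (−1)·3·5·1 = −15 ≡ 7, so v_3 = 7^{−1} = 8 (mod 11).
  i = 4 (α = 4): (4−10)(4−6)(4−9)(4−8) = (−6)·(−2)·(−5)·(−4) = 240 ≡ 9, so v_4 = 9^{−1} = 5 (mod 11).
  i = 5 (α = 8): (8−10)(8−6)(8−9)(8−4) = (−2)·2·(−1)·4 = 16 ≡ 5, so v_5 = 5^{−1} = 9 (mod 11).
  v = [3, 8, 8, 5, 9].
Step 2: syndromes of r = [9, 7, 3, 8, 8] (all sums mod 11).
  S_0 = Σ v_i r_i = 3·9 + 8·7 + 8·3 + 5·8 + 9·8 = 219 ≡ 10.
  S_1 = Σ v_i α_i r_i = 3·10·9 + 8·6·7 + 8·9·3 + 5·4·8 + 9·8·8 = 1558 ≡ 7.
  α_i^2 mod 11 = [1, 3, 4, 5, 9].
  S_2 = Σ v_i α_i^2 r_i = 3·1·9 + 8·3·7 + 8·4·3 + 5·5·8 + 9·9·8 = 1139 ≡ 6.
  S = (10, 7, 6) ≠ 0, so r is not a codeword (an error is present).
Step 3: locate the error. For a single error e at position i, S_ℓ = v_i·e·α_i^ℓ, so α_err = S_1/S_0.
  S_0^{−1} = 10^{−1} = 10 (mod 11), so α_err = 7·10 = 70 ≡ 4 = α_4. Error position i = 4.
  Consistency check: S_2/S_1 = 6·8 = 48 ≡ 4 = α_err ✓ (single-error assumption holds).
Step 4: error magnitude e = S_0/v_4 = S_0·∏_{j≠4}(α_4 − α_j) = 10·9 = 90 ≡ 2 (mod 11).
Step 5: correct position 4: c_4 = r_4 − e = 8 − 2 ≡ 6 (mod 11). Hence c = [9, 7, 3, 6, 8].
  Check: interpolating c through the α_i gives m(x) = 4 + 6·x (degree < 2) with m(α_i) = c_i for every i, so c is indeed a codeword.


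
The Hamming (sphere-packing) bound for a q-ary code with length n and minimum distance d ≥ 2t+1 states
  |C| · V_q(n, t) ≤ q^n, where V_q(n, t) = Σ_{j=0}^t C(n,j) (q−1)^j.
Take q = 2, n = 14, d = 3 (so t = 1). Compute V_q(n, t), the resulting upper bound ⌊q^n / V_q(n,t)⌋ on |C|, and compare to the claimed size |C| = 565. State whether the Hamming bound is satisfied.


V_q(n, t) = 15, q^n = 16384, Hamming bound = 1092, |C| = 565 ≤ bound (satisfied).

Step 1: Compute V_q(n, t) = Σ_{j=0}^1 C(n, j) (q−1)^j.
  j = 0: C(14,0)·(1)^0 = 1·1 = 1.
  j = 1: C(14,1)·(1)^1 = 14·1 = 14.
  V_q(n, t) = 1 + 14 = 15.
Step 2: q^n = 2^14 = 16384.
Step 3: Hamming bound ⌊q^n / V_q(n,t)⌋ = ⌊16384/15⌋ = 1092.
Step 4: Compare |C| = 565 to 1092: satisfied.
The claimed |C| lies below the Hamming bound.


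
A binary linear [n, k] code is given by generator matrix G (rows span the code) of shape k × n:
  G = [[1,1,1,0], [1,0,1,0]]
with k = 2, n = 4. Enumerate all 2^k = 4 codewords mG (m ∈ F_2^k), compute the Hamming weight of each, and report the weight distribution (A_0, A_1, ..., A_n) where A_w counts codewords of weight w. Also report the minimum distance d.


Weight distribution: A_0 = 1, A_1 = 1, A_2 = 1, A_3 = 1. Minimum distance d = 1.

Enumerate all 2^2 = 4 messages m ∈ F_2^2.
For each, compute codeword c = mG in F_2^4, then tally its weight.
  m = 00 → c = 0000, weight = 0.
  m = 10 → c = 1110, weight = 3.
  m = 01 → c = 1010, weight = 2.
  m = 11 → c = 0100, weight = 1.
Tally weights:
  weight 0: 1 codewords.
  weight 1: 1 codewords.
  weight 2: 1 codewords.
  weight 3: 1 codewords.
Minimum distance d = smallest w > 0 with A_w > 0 = 1.
Sanity: Σ A_w = 4 = 2^2 = 4 ✓.


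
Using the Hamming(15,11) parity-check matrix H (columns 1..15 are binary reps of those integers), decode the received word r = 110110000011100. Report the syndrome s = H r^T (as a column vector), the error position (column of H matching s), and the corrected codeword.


s = (1, 0, 0, 0)^T, error position = 8, corrected codeword c = 110110010011100

Compute s = H r^T mod 2 one row at a time:
  s_1 = 0 + 0 + 0 + 1 + 1 + 1 + 0 + 0 = 3 ≡ 1 (mod 2).
  s_2 = 1 + 1 + 0 + 0 + 1 + 1 + 0 + 0 = 4 ≡ 0 (mod 2).
  s_3 = 1 + 0 + 0 + 0 + 0 + 1 + 0 + 0 = 2 ≡ 0 (mod 2).
  s_4 = 1 + 0 + 1 + 0 + 0 + 1 + 1 + 0 = 4 ≡ 0 (mod 2).
s = (1, 0, 0, 0)^T — this equals column 8 of H (binary 1000), so error is at position 8.
Correct: flip bit 8 of r = 110110000011100 to get c = 110110010011100.


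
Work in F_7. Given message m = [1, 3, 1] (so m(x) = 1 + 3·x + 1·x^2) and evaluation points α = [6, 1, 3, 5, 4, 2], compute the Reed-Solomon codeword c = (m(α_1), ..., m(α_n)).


c = [6, 5, 5, 6, 1, 4]

Message polynomial: m(x) = 1 + 3·x + 1·x^2 (mod 7).
For each evaluation point α_i, compute m(α_i) mod 7:
  α_1 = 6: Horner steps 1 → 2 → 6, so m(6) = 6.
  α_2 = 1: Horner steps 1 → 4 → 5, so m(1) = 5.
  α_3 = 3: Horner steps 1 → 6 → 5, so m(3) = 5.
  α_4 = 5: Horner steps 1 → 1 → 6, so m(5) = 6.
  α_5 = 4: Horner steps 1 → 0 → 1, so m(4) = 1.
  α_6 = 2: Horner steps 1 → 5 → 4, so m(2) = 4.
Codeword c = [6, 5, 5, 6, 1, 4] ∈ F_7^6.


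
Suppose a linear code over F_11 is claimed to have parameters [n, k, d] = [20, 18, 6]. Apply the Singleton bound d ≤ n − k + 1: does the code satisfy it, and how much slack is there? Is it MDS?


Singleton RHS = n − k + 1 = 3, slack = -3, bound violated (no such code; not MDS).

Singleton bound: d ≤ n − k + 1.
Here n = 20, k = 18, so n − k + 1 = 3.
Given d = 6, check d ≤ 3: NO.
Slack = (n − k + 1) − d = -3.
The slack is negative: d = 6 exceeds n − k + 1 = 3 by 3, so the Singleton bound is violated and no linear [20, 18, 6]_11 code can exist. In particular it is not MDS (MDS requires d = n − k + 1 exactly).
Description: the claimed parameters are [20, 18, 6]_11; such a code would be impossible (violates the Singleton bound).


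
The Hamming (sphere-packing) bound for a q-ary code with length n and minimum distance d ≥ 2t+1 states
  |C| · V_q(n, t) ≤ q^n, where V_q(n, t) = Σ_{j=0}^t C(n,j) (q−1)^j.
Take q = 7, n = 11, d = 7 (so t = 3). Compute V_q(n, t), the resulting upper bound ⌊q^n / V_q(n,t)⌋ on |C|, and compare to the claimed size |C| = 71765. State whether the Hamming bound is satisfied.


V_q(n, t) = 37687, q^n = 1977326743, Hamming bound = 52467, |C| = 71765 > bound (violated).

Step 1: Compute V_q(n, t) = Σ_{j=0}^3 C(n, j) (q−1)^j.
  j = 0: C(11,0)·(6)^0 = 1·1 = 1.
  j = 1: C(11,1)·(6)^1 = 11·6 = 66.
  j = 2: C(11,2)·(6)^2 = 55·36 = 1980.
  j = 3: C(11,3)·(6)^3 = 165·216 = 35640.
  V_q(n, t) = 1 + 66 + 1980 + 35640 = 37687.
Step 2: q^n = 7^11 = 1977326743.
Step 3: Hamming bound ⌊q^n / V_q(n,t)⌋ = ⌊1977326743/37687⌋ = 52467.
Step 4: Compare |C| = 71765 to 52467: violated.
The claimed |C| lies above the Hamming bound, so no 7-ary code of length 11 with d ≥ 7 can have 71765 codewords.


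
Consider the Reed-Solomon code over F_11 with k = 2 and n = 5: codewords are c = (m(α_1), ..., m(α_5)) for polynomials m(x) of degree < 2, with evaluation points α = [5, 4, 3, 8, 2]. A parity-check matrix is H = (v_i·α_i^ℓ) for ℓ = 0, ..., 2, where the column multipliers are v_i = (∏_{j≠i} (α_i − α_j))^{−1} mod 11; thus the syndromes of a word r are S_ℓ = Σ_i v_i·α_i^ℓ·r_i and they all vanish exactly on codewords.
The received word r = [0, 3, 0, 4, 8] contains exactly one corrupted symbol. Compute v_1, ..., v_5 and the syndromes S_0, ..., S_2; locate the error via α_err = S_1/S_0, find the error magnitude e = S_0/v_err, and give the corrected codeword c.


S = (4, 9, 1), error at position 1, error magnitude e = 5, c = [6, 3, 0, 4, 8].

Step 1: column multipliers v_i = (∏_{j≠i}(α_i − α_j))^{−1} mod 11.
  i = 1 (α = 5): (5−4)(5−3)(5−8)(5−2) = 1·2·(−3)·3 = −18 ≡ 4, so v_1 = 4^{−1} = 3 (mod 11).
  i = 2 (α = 4): (4−5)(4−3)(4−8)(4−2) = (−1)·1·(−4)·2 = 8 ≡ 8, so v_2 = 8^{−1} = 7 (mod 11).
  i = 3 (α = 3): (3−5)(3−4)(3−8)(3−2) = (−2)·(−1)·(−5)·1 = −10 ≡ 1, so v_3 = 1^{−1} = 1 (mod 11).
  i = 4 (α = 8): (8−5)(8−4)(8−3)(8−2) = 3·4·5·6 = 360 ≡ 8, so v_4 = 8^{−1} = 7 (mod 11).
  i = 5 (α = 2): (2−5)(2−4)(2−3)(2−8) = (−3)·(−2)·(−1)·(−6) = 36 ≡ 3, so v_5 = 3^{−1} = 4 (mod 11).
  v = [3, 7, 1, 7, 4].
Step 2: syndromes of r = [0, 3, 0, 4, 8] (all sums mod 11).
  S_0 = Σ v_i r_i = 3·0 + 7·3 + 1·0 + 7·4 + 4·8 = 81 ≡ 4.
  S_1 = Σ v_i α_i r_i = 3·5·0 + 7·4·3 + 1·3·0 + 7·8·4 + 4·2·8 = 372 ≡ 9.
  α_i^2 mod 11 = [3, 5, 9, 9, 4].
  S_2 = Σ v_i α_i^2 r_i = 3·3·0 + 7·5·3 + 1·9·0 + 7·9·4 + 4·4·8 = 485 ≡ 1.
  S = (4, 9, 1) ≠ 0, so r is not a codeword (an error is present).
Step 3: locate the error. For a single error e at position i, S_ℓ = v_i·e·α_i^ℓ, so α_err = S_1/S_0.
  S_0^{−1} = 4^{−1} = 3 (mod 11), so α_err = 9·3 = 27 ≡ 5 = α_1. Error position i = 1.
  Consistency check: S_2/S_1 = 1·5 = 5 ≡ 5 = α_err ✓ (single-error assumption holds).
Step 4: error magnitude e = S_0/v_1 = S_0·∏_{j≠1}(α_1 − α_j) = 4·4 = 16 ≡ 5 (mod 11).
Step 5: correct position 1: c_1 = r_1 − e = 0 − 5 ≡ 6 (mod 11). Hence c = [6, 3, 0, 4, 8].
  Check: interpolating c through the α_i gives m(x) = 2 + 3·x (degree < 2) with m(α_i) = c_i for every i, so c is indeed a codeword.


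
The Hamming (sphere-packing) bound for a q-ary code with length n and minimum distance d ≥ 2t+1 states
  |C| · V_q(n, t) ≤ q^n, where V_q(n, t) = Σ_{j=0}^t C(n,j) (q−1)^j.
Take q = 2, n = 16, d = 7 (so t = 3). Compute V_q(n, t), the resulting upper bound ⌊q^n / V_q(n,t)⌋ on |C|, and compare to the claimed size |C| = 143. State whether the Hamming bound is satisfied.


V_q(n, t) = 697, q^n = 65536, Hamming bound = 94, |C| = 143 > bound (violated).

Step 1: Compute V_q(n, t) = Σ_{j=0}^3 C(n, j) (q−1)^j.
  j = 0: C(16,0)·(1)^0 = 1·1 = 1.
  j = 1: C(16,1)·(1)^1 = 16·1 = 16.
  j = 2: C(16,2)·(1)^2 = 120·1 = 120.
  j = 3: C(16,3)·(1)^3 = 560·1 = 560.
  V_q(n, t) = 1 + 16 + 120 + 560 = 697.
Step 2: q^n = 2^16 = 65536.
Step 3: Hamming bound ⌊q^n / V_q(n,t)⌋ = ⌊65536/697⌋ = 94.
Step 4: Compare |C| = 143 to 94: violated.
The claimed |C| lies above the Hamming bound, so no 2-ary code of length 16 with d ≥ 7 can have 143 codewords.


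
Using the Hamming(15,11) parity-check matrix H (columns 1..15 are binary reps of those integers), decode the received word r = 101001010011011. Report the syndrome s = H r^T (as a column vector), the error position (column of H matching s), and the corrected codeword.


s = (1, 0, 1, 0)^T, error position = 10, corrected codeword c = 101001010111011

Compute s = H r^T mod 2 one row at a time:
  s_1 = 1 + 0 + 0 + 1 + 1 + 0 + 1 + 1 = 5 ≡ 1 (mod 2).
  s_2 = 0 + 0 + 1 + 0 + 1 + 0 + 1 + 1 = 4 ≡ 0 (mod 2).
  s_3 = 0 + 1 + 1 + 0 + 0 + 1 + 1 + 1 = 5 ≡ 1 (mod 2).
  s_4 = 1 + 1 + 0 + 0 + 0 + 1 + 0 + 1 = 4 ≡ 0 (mod 2).
s = (1, 0, 1, 0)^T — this equals column 10 of H (binary 1010), so error is at position 10.
Correct: flip bit 10 of r = 101001010011011 to get c = 101001010111011.


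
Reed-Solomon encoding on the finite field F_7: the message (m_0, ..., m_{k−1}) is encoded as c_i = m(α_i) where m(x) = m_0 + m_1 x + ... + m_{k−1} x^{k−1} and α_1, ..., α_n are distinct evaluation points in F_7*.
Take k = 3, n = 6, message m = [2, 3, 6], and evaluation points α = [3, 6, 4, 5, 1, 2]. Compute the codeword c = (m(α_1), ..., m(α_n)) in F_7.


c = [2, 5, 5, 6, 4, 4]

Message polynomial: m(x) = 2 + 3·x + 6·x^2 (mod 7).
For each evaluation point α_i, compute m(α_i) mod 7:
  α_1 = 3: Horner steps 6 → 0 → 2, so m(3) = 2.
  α_2 = 6: Horner steps 6 → 4 → 5, so m(6) = 5.
  α_3 = 4: Horner steps 6 → 6 → 5, so m(4) = 5.
  α_4 = 5: Horner steps 6 → 5 → 6, so m(5) = 6.
  α_5 = 1: Horner steps 6 → 2 → 4, so m(1) = 4.
  α_6 = 2: Horner steps 6 → 1 → 4, so m(2) = 4.
Codeword c = [2, 5, 5, 6, 4, 4] ∈ F_7^6.


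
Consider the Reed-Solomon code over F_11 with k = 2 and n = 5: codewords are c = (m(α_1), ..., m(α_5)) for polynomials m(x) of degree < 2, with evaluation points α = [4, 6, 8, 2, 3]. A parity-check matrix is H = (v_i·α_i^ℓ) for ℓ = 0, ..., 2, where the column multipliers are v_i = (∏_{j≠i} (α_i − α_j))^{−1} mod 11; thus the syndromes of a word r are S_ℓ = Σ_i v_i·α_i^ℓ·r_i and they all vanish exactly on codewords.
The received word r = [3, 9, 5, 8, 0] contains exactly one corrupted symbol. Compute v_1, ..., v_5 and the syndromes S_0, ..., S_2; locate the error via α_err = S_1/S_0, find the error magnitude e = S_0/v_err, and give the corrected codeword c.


S = (5, 7, 1), error at position 3, error magnitude e = 1, c = [3, 9, 4, 8, 0].

Step 1: column multipliers v_i = (∏_{j≠i}(α_i − α_j))^{−1} mod 11.
  i = 1 (α = 4): (4−6)(4−8)(4−2)(4−3) = (−2)·(−4)·2·1 = 16 ≡ 5, so v_1 = 5^{−1} = 9 (mod 11).
  i = 2 (α = 6): (6−4)(6−8)(6−2)(6−3) = 2·(−2)·4·3 = −48 ≡ 7, so v_2 = 7^{−1} = 8 (mod 11).
  i = 3 (α = 8): (8−4)(8−6)(8−2)(8−3) = 4·2·6·5 = 240 ≡ 9, so v_3 = 9^{−1} = 5 (mod 11).
  i = 4 (α = 2): (2−4)(2−6)(2−8)(2−3) = (−2)·(−4)·(−6)·(−1) = 48 ≡ 4, so v_4 = 4^{−1} = 3 (mod 11).
  i = 5 (α = 3): (3−4)(3−6)(3−8)(3−2) = (−1)·(−3)·(−5)·1 = −15 ≡ 7, so v_5 = 7^{−1} = 8 (mod 11).
  v = [9, 8, 5, 3, 8].
Step 2: syndromes of r = [3, 9, 5, 8, 0] (all sums mod 11).
  S_0 = Σ v_i r_i = 9·3 + 8·9 + 5·5 + 3·8 + 8·0 = 148 ≡ 5.
  S_1 = Σ v_i α_i r_i = 9·4·3 + 8·6·9 + 5·8·5 + 3·2·8 + 8·3·0 = 788 ≡ 7.
  α_i^2 mod 11 = [5, 3, 9, 4, 9].
  S_2 = Σ v_i α_i^2 r_i = 9·5·3 + 8·3·9 + 5·9·5 + 3·4·8 + 8·9·0 = 672 ≡ 1.
  S = (5, 7, 1) ≠ 0, so r is not a codeword (an error is present).
Step 3: locate the error. For a single error e at position i, S_ℓ = v_i·e·α_i^ℓ, so α_err = S_1/S_0.
  S_0^{−1} = 5^{−1} = 9 (mod 11), so α_err = 7·9 = 63 ≡ 8 = α_3. Error position i = 3.
  Consistency check: S_2/S_1 = 1·8 = 8 ≡ 8 = α_err ✓ (single-error assumption holds).
Step 4: error magnitude e = S_0/v_3 = S_0·∏_{j≠3}(α_3 − α_j) = 5·9 = 45 ≡ 1 (mod 11).
Step 5: correct position 3: c_3 = r_3 − e = 5 − 1 ≡ 4 (mod 11). Hence c = [3, 9, 4, 8, 0].
  Check: interpolating c through the α_i gives m(x) = 2 + 3·x (degree < 2) with m(α_i) = c_i for every i, so c is indeed a codeword.
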